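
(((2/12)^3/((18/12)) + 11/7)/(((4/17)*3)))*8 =60707/3402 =17.84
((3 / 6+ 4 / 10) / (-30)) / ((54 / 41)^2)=-1681 / 97200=-0.02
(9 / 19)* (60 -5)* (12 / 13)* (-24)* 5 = -712800 / 247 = -2885.83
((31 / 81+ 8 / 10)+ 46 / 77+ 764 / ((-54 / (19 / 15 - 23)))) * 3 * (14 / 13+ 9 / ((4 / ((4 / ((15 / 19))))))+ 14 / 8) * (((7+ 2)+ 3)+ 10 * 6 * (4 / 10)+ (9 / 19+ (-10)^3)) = -24188917340143 / 1901900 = -12718290.84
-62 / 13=-4.77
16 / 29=0.55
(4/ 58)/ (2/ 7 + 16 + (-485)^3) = -14/ 23159074069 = -0.00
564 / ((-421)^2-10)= 188 / 59077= 0.00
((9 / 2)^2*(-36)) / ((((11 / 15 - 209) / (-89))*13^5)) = -973215 / 1159919332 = -0.00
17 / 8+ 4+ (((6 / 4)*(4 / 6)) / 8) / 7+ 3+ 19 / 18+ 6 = 2041 / 126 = 16.20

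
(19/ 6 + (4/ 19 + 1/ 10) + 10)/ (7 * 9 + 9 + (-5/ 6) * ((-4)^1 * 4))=3841/ 24320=0.16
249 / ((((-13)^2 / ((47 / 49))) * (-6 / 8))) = -15604 / 8281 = -1.88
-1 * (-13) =13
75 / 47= 1.60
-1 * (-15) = 15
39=39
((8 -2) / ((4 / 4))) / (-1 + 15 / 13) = 39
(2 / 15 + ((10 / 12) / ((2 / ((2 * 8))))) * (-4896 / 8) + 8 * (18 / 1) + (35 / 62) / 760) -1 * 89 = -4024.87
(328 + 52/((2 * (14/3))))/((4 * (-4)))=-2335/112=-20.85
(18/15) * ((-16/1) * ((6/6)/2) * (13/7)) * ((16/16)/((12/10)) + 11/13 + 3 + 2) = -4168/35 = -119.09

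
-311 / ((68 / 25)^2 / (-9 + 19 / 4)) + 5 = 183.65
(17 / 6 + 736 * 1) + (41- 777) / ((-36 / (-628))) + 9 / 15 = -1088971 / 90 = -12099.68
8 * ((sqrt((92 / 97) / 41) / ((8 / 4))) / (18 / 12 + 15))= 16 * sqrt(91471) / 131241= 0.04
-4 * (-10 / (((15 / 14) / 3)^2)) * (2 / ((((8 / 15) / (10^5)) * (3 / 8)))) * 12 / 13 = 3763200000 / 13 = 289476923.08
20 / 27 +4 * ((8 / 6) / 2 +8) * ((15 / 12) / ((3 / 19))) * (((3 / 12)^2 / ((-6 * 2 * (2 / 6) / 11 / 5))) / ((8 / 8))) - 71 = -264479 / 864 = -306.11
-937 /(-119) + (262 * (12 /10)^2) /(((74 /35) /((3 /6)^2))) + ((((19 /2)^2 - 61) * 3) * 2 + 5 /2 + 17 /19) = 96782573 /418285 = 231.38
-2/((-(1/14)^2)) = 392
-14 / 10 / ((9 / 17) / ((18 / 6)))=-119 / 15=-7.93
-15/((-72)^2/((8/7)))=-5/1512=-0.00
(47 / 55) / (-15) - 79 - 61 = -115547 / 825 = -140.06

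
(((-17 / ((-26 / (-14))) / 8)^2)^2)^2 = 40213853471634241 / 13685690504052736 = 2.94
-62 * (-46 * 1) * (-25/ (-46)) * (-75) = -116250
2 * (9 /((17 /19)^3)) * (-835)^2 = 86080792950 /4913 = 17521024.41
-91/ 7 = -13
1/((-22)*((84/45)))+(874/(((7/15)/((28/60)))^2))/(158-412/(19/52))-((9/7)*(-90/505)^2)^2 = -3833161095201899/4133053524770632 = -0.93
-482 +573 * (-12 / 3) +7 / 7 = -2773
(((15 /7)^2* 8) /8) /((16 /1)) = 225 /784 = 0.29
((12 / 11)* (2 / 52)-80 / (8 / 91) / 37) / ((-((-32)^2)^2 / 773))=25104721 / 1387003904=0.02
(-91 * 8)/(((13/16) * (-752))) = 56/47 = 1.19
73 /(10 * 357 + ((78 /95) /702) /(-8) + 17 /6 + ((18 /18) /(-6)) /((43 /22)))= 0.02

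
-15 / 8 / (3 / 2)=-5 / 4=-1.25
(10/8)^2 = 25/16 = 1.56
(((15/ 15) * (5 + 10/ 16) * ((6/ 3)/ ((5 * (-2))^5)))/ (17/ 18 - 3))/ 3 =27/ 1480000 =0.00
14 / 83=0.17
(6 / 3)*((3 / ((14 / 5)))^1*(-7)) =-15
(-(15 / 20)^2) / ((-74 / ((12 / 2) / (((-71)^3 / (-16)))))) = 27 / 13242707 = 0.00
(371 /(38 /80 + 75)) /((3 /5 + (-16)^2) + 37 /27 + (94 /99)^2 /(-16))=2908936800 /152629490833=0.02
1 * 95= 95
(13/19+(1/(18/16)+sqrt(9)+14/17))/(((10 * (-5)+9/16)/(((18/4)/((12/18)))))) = -0.74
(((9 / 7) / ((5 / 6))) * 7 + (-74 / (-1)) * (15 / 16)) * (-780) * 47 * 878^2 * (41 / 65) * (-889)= 6352764065426646 / 5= 1270552813085329.20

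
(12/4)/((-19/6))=-0.95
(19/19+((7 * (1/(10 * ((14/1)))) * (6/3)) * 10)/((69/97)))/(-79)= -166/5451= -0.03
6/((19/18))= 108/19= 5.68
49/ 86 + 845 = 72719/ 86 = 845.57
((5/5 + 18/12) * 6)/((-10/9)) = -27/2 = -13.50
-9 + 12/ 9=-23/ 3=-7.67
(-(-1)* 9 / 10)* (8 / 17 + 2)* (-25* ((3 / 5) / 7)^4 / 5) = -0.00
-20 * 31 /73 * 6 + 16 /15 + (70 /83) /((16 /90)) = -16413199 /363540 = -45.15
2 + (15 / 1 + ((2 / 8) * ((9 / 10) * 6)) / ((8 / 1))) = 2747 / 160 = 17.17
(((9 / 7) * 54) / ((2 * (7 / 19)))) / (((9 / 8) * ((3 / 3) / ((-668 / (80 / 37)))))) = -6339654 / 245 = -25876.14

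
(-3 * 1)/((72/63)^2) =-147/64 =-2.30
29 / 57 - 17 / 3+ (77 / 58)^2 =-217021 / 63916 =-3.40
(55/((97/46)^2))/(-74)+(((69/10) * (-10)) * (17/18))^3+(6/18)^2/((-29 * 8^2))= -4827960542506855/17445640896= -276743.09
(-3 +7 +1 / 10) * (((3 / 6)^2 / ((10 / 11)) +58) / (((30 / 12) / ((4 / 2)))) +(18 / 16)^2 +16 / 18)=28796473 / 144000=199.98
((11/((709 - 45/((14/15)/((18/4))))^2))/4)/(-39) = -2156/7402423431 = -0.00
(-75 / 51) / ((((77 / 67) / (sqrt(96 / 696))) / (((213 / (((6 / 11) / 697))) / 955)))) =-975185*sqrt(29) / 38773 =-135.44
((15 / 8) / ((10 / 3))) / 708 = 3 / 3776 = 0.00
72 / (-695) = -72 / 695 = -0.10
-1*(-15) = 15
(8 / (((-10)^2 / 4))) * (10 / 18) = 8 / 45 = 0.18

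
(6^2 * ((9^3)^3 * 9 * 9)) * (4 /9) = 502096953744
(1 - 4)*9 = -27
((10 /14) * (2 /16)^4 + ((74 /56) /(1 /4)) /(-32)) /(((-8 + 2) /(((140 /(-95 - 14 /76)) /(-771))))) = 149815 /2855635968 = 0.00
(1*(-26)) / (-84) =13 / 42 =0.31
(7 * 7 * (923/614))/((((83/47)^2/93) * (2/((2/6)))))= 366.10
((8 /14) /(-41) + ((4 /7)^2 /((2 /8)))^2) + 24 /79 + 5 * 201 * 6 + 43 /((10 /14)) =236890130089 /38884195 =6092.20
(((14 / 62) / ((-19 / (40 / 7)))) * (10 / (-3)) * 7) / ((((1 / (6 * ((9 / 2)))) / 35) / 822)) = 1230906.62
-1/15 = -0.07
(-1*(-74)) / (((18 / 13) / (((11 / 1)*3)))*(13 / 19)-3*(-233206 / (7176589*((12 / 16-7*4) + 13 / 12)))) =2962.07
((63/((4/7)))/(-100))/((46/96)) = -1323/575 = -2.30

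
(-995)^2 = 990025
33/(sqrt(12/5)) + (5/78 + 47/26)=73/39 + 11*sqrt(15)/2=23.17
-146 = -146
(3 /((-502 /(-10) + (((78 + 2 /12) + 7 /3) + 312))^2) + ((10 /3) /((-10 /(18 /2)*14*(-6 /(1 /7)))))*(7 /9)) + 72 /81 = 489966625 /548753212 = 0.89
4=4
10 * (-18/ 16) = -45/ 4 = -11.25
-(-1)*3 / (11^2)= 3 / 121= 0.02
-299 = -299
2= 2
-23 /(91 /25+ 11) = -575 /366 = -1.57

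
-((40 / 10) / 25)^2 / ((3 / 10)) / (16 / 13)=-26 / 375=-0.07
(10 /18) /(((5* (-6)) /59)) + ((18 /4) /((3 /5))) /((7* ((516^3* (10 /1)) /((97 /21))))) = -9807135413 /8976022272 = -1.09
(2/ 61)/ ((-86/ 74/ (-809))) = 59866/ 2623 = 22.82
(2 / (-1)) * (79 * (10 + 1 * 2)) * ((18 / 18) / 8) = -237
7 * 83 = 581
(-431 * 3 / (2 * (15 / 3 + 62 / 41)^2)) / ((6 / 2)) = -5.08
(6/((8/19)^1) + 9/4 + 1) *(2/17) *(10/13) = 350/221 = 1.58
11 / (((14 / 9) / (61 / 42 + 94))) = 132297 / 196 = 674.98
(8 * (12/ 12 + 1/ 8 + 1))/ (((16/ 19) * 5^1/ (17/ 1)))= 68.64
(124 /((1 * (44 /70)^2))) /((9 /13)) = 493675 /1089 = 453.33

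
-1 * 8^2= -64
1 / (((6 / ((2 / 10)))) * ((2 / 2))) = 1 / 30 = 0.03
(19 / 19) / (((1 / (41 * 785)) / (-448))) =-14418880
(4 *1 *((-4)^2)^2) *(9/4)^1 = 2304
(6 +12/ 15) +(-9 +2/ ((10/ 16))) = 1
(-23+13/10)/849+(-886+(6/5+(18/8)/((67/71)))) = -1003918091/1137660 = -882.44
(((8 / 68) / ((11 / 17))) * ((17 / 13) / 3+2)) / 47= 190 / 20163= 0.01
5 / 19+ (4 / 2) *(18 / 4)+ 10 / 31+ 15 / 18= 36821 / 3534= 10.42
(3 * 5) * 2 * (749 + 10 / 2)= 22620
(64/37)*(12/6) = 128/37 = 3.46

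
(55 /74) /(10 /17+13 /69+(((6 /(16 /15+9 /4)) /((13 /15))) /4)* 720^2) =166900305 /60747686080018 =0.00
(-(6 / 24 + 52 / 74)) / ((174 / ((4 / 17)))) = -47 / 36482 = -0.00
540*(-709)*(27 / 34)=-5168610 / 17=-304035.88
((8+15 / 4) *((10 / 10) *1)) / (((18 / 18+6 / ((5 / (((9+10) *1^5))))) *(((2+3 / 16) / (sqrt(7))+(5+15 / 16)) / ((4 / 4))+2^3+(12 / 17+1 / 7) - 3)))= 10547270 / 250560153 - 279650 *sqrt(7) / 250560153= 0.04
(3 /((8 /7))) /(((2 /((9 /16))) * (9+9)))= 21 /512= 0.04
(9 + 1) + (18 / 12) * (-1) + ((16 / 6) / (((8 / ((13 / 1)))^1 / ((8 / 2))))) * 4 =467 / 6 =77.83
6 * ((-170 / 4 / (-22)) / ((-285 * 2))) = -17 / 836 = -0.02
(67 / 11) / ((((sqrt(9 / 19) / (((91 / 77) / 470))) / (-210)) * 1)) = -6097 * sqrt(19) / 5687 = -4.67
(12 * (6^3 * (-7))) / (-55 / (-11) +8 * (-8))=18144 / 59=307.53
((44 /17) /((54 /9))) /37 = 22 /1887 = 0.01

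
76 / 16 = 19 / 4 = 4.75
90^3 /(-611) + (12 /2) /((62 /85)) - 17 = -22765192 /18941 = -1201.90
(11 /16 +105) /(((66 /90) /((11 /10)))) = 5073 /32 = 158.53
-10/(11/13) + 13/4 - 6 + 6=-377/44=-8.57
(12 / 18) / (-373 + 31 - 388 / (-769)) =-769 / 393915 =-0.00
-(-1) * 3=3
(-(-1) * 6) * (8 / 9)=16 / 3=5.33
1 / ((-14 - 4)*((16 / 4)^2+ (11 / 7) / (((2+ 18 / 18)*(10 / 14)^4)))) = -625 / 202638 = -0.00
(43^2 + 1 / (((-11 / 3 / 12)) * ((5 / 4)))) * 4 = 406204 / 55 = 7385.53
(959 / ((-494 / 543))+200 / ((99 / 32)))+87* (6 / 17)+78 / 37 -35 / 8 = -118253322743 / 123047496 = -961.04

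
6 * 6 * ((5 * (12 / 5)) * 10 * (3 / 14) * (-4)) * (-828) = 21461760 / 7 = 3065965.71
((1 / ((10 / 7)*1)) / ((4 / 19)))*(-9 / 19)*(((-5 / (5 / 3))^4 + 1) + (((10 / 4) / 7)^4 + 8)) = -141.78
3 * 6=18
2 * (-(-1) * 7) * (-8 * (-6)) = 672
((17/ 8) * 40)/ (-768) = -85/ 768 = -0.11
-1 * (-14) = 14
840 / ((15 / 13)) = 728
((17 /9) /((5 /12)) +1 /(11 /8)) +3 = 1363 /165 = 8.26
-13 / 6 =-2.17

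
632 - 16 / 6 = 1888 / 3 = 629.33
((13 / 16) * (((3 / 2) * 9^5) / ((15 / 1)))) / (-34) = -767637 / 5440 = -141.11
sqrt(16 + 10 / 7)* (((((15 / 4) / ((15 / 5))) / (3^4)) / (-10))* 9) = -sqrt(854) / 504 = -0.06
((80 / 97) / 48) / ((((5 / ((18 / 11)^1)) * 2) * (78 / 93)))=93 / 27742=0.00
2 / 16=1 / 8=0.12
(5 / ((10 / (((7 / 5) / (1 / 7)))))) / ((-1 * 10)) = -49 / 100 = -0.49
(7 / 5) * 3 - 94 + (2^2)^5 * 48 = 245311 / 5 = 49062.20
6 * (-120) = -720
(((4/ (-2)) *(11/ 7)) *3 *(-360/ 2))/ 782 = 5940/ 2737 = 2.17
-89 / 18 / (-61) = 89 / 1098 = 0.08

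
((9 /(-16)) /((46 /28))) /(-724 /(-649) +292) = -5841 /5000384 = -0.00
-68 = -68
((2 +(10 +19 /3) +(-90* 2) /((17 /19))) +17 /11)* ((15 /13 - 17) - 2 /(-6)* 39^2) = -649405580 /7293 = -89045.05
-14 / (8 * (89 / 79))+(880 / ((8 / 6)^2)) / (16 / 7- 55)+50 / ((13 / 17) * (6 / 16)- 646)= -14126525661 / 1281776932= -11.02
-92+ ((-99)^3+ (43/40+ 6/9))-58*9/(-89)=-10363694639/10680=-970383.39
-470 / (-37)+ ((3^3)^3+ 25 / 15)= 2186408 / 111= 19697.37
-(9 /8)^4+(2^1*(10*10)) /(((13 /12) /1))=9745107 /53248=183.01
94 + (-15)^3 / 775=2779 / 31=89.65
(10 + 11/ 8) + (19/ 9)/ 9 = 7523/ 648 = 11.61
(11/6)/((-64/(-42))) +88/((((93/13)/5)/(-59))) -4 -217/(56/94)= -23783383/5952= -3995.86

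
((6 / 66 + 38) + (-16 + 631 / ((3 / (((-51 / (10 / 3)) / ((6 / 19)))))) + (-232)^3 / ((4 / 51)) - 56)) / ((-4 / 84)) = 735603868503 / 220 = 3343653947.74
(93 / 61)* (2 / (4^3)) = 93 / 1952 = 0.05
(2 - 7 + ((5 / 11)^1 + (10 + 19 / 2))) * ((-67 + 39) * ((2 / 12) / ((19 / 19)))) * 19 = -43757 / 33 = -1325.97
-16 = -16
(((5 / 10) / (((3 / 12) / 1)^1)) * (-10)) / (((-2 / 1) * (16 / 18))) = 45 / 4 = 11.25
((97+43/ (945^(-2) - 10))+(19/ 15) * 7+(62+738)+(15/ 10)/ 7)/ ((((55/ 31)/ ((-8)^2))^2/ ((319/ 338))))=48261994175233829888/ 43578498838875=1107472.62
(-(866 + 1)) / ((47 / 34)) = -29478 / 47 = -627.19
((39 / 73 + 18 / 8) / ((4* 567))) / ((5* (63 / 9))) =271 / 7726320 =0.00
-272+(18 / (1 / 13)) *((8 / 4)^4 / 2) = 1600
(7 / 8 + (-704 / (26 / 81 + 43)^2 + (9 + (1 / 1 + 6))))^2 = 21831792095757609 / 80191451881024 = 272.25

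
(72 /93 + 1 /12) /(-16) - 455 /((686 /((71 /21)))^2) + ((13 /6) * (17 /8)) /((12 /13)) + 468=1159070429977 /2450863968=472.92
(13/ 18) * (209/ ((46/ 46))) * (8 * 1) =10868/ 9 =1207.56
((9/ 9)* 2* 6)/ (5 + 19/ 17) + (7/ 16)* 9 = 1227/ 208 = 5.90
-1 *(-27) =27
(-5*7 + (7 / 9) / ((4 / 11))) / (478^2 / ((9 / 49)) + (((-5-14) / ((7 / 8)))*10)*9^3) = -8281 / 273589168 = -0.00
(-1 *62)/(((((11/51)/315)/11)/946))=-942244380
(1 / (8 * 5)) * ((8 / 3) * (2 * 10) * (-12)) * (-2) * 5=160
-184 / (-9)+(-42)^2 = 16060 / 9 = 1784.44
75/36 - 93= -1091/12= -90.92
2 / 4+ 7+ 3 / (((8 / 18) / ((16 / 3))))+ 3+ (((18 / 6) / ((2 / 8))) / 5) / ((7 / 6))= 3399 / 70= 48.56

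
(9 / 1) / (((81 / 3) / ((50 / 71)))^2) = 2500 / 408321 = 0.01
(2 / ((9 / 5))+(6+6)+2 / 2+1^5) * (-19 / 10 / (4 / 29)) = -9367 / 45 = -208.16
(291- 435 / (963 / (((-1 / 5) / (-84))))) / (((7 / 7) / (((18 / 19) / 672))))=7846495 / 19126464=0.41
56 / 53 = 1.06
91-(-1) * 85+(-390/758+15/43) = 2865572/16297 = 175.83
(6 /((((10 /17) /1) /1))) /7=51 /35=1.46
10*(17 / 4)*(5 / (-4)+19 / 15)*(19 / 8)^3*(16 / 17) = 6859 / 768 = 8.93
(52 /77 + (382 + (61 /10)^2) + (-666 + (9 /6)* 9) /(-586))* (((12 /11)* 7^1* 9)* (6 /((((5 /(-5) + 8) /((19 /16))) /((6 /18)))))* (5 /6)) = 81209217213 /9926840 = 8180.77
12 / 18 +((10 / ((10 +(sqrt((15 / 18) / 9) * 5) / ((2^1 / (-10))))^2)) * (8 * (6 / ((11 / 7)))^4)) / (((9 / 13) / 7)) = 512096256 * sqrt(30) / 190333 +3968919014 / 259545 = 30028.46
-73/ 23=-3.17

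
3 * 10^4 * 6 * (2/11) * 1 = 360000/11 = 32727.27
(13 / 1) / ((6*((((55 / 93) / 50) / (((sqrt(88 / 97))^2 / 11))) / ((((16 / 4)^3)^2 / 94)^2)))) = 67612180480 / 2357003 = 28685.66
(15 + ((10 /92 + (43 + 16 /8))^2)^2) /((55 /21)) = 77861589970353 /49252016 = 1580881.28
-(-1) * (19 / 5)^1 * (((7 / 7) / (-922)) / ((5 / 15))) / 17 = -0.00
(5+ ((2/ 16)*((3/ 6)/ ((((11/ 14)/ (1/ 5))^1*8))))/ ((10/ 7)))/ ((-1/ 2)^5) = -160.04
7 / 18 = 0.39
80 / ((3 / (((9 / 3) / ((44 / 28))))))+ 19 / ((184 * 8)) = 824529 / 16192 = 50.92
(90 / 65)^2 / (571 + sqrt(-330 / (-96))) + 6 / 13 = 136618314 / 293868523-432 * sqrt(55) / 293868523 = 0.46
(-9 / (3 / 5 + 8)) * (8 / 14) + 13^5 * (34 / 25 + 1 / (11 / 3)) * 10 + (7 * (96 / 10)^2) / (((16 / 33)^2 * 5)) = 2509220793127 / 413875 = 6062750.33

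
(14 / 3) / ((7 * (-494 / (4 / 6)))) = -2 / 2223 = -0.00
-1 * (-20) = 20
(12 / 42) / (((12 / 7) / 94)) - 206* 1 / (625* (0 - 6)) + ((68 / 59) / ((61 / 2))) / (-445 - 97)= 9583540254 / 609580625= 15.72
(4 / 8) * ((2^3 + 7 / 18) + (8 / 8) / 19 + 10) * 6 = 6307 / 114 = 55.32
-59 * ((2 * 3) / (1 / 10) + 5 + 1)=-3894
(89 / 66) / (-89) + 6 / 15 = 127 / 330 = 0.38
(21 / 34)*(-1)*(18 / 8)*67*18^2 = -1025703 / 34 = -30167.74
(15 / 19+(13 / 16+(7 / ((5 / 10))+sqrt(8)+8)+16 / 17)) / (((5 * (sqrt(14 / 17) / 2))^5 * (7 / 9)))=41616 * sqrt(119) / 7503125+19406367 * sqrt(238) / 570237500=0.59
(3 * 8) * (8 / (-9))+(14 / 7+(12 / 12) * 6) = -40 / 3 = -13.33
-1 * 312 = -312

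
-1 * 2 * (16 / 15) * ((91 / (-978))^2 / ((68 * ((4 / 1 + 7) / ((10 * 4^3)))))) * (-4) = 8479744 / 134146881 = 0.06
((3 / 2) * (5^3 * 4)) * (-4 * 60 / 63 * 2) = -40000 / 7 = -5714.29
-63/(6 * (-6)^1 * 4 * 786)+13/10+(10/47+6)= 22204573/2955360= 7.51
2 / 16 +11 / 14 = 51 / 56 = 0.91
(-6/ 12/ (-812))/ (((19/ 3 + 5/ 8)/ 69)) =207/ 33901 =0.01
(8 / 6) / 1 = 4 / 3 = 1.33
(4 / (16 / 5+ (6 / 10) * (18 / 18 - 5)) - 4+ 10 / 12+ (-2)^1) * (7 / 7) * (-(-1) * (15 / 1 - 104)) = 89 / 6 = 14.83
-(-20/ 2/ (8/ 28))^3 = 42875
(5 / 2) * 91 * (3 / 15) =91 / 2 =45.50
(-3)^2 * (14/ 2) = 63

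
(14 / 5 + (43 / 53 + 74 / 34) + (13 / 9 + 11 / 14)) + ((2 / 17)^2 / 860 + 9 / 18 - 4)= 4.52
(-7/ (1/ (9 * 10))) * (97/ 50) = -6111/ 5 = -1222.20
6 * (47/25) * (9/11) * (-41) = -104058/275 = -378.39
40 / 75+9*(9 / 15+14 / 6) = 26.93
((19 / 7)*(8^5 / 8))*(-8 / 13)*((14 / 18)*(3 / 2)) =-311296 / 39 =-7981.95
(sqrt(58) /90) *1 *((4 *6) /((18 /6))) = 0.68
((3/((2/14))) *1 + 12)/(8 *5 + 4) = 3/4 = 0.75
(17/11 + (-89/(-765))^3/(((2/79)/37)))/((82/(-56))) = -530439987098/201911403375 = -2.63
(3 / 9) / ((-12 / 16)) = -4 / 9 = -0.44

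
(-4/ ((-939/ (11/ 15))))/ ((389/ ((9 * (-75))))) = -660/ 121757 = -0.01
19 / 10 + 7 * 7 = 509 / 10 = 50.90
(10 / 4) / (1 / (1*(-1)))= -5 / 2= -2.50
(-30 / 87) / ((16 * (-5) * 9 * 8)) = 1 / 16704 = 0.00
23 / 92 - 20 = -79 / 4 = -19.75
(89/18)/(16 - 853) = -89/15066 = -0.01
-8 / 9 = -0.89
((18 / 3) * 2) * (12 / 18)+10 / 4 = 21 / 2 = 10.50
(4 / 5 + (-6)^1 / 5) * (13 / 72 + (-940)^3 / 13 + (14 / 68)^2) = 17282791811693 / 676260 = 25556430.68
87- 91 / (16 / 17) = -155 / 16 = -9.69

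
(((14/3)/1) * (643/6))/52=4501/468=9.62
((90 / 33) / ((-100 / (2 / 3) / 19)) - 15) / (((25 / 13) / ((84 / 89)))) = -921648 / 122375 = -7.53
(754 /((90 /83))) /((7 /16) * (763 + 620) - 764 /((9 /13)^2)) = -4505904 /6408475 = -0.70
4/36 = 1/9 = 0.11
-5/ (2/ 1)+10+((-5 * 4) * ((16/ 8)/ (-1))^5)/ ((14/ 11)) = 7145/ 14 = 510.36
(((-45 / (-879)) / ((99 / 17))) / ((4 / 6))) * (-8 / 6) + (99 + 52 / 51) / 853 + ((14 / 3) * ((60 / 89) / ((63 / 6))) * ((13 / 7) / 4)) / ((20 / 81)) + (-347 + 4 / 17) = -10077433656369 / 29116978429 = -346.10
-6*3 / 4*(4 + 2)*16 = -432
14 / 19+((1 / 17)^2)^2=1169313 / 1586899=0.74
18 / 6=3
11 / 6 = 1.83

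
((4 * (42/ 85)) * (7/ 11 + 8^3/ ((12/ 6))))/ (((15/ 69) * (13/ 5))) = 897.41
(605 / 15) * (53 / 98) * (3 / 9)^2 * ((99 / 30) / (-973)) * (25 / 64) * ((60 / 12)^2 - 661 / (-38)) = -0.14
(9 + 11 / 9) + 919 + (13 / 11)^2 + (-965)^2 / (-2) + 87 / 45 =-5060364631 / 10890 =-464679.95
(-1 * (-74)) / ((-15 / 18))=-88.80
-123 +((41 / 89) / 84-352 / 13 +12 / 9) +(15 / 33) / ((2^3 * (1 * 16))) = -148.73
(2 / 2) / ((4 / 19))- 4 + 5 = 23 / 4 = 5.75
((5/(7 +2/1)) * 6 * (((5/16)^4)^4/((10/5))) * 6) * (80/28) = 3814697265625/16140901064495857664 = 0.00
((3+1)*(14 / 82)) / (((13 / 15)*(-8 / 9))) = -945 / 1066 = -0.89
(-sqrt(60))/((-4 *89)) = sqrt(15)/178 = 0.02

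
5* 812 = 4060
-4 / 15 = -0.27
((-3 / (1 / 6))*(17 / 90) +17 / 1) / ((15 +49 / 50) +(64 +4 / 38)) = 12920 / 76081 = 0.17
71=71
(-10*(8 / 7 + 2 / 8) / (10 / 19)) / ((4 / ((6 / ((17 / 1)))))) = -2223 / 952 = -2.34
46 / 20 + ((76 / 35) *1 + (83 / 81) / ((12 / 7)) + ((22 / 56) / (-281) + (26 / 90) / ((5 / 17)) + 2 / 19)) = 1397494531 / 227040975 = 6.16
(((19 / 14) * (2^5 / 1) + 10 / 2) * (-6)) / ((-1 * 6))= 339 / 7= 48.43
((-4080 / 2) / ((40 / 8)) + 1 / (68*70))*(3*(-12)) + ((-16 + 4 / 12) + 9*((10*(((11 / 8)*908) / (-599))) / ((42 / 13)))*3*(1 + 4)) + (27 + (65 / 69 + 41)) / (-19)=2148986274224 / 155748985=13797.75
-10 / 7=-1.43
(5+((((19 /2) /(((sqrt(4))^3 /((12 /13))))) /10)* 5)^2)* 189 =10835181 /10816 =1001.77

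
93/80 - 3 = -147/80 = -1.84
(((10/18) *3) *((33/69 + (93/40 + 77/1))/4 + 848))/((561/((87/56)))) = 8420701/2102016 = 4.01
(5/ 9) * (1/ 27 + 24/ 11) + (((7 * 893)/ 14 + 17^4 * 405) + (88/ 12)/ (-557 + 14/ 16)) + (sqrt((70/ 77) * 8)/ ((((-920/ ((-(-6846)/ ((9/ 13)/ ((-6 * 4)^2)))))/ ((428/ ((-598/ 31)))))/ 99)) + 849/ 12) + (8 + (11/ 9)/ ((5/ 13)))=2681807582147927/ 79281180 + 13079912832 * sqrt(55)/ 2645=70500723.59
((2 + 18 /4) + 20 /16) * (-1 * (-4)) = 31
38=38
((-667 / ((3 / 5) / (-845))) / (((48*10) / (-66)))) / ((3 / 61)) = -2626289.34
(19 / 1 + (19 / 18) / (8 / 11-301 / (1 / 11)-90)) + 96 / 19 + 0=307673107 / 12791826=24.05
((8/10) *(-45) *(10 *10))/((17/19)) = -68400/17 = -4023.53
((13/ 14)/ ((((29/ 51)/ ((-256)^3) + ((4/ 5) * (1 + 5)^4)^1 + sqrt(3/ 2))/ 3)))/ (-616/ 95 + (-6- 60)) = -17576943723492567574118400/ 474181478507552546606451784901 + 8476535360757694464000 * sqrt(6)/ 474181478507552546606451784901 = -0.00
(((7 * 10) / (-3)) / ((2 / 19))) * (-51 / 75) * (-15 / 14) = -161.50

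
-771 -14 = -785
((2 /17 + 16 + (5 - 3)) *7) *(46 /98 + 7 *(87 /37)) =1350448 /629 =2146.98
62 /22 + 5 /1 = 7.82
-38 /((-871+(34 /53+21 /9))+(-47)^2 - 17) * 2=-3021 /52628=-0.06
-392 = -392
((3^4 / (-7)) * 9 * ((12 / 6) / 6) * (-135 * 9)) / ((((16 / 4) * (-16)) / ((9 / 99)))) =-295245 / 4928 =-59.91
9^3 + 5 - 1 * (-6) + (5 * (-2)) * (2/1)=720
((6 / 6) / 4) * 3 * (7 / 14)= 3 / 8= 0.38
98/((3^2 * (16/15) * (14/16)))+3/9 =12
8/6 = 4/3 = 1.33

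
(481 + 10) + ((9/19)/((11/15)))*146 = 122329/209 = 585.31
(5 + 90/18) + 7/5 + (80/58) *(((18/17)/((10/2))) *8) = 33861/2465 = 13.74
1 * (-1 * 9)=-9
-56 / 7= -8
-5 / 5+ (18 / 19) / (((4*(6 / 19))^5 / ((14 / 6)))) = -414857 / 1327104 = -0.31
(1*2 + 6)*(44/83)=352/83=4.24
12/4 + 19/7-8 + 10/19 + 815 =108161/133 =813.24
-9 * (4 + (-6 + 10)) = -72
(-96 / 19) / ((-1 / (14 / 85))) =1344 / 1615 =0.83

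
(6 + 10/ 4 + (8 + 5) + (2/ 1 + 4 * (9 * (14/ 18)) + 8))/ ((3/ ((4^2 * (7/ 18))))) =3332/ 27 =123.41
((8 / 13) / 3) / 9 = 8 / 351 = 0.02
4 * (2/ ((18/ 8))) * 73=2336/ 9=259.56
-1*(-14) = 14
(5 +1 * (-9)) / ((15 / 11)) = -44 / 15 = -2.93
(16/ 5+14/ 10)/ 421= 23/ 2105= 0.01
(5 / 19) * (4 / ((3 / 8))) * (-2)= -320 / 57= -5.61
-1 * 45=-45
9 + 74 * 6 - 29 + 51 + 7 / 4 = 1907 / 4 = 476.75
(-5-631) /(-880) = 159 /220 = 0.72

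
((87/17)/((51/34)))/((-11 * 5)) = -58/935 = -0.06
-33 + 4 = -29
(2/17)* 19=38/17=2.24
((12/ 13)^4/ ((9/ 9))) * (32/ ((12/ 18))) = 995328/ 28561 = 34.85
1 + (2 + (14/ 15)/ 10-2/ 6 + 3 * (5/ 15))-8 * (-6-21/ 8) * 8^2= 110494/ 25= 4419.76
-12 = -12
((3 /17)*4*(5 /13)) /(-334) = -30 /36907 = -0.00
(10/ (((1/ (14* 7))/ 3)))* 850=2499000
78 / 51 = 26 / 17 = 1.53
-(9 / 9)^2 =-1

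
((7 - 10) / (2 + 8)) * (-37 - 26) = 189 / 10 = 18.90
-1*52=-52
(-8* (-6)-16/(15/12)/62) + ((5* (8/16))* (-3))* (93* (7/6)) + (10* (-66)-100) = -946093/620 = -1525.96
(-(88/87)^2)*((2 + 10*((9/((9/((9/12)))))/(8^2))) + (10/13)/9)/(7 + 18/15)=-19957135/72616986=-0.27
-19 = -19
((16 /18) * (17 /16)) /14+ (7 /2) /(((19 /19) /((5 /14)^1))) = 83 /63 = 1.32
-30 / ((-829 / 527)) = 15810 / 829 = 19.07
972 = 972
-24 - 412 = -436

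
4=4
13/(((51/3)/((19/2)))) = 247/34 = 7.26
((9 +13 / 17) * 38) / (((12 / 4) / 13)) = 82004 / 51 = 1607.92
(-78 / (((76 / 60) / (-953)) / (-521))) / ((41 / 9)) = -5228281890 / 779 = -6711530.03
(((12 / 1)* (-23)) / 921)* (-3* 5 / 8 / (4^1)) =345 / 2456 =0.14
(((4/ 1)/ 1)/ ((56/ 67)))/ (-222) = -67/ 3108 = -0.02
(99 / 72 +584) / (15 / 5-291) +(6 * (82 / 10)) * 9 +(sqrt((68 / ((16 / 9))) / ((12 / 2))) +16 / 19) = sqrt(102) / 4 +32219833 / 72960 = 444.13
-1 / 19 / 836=-1 / 15884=-0.00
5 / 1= 5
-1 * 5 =-5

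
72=72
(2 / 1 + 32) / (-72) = -17 / 36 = -0.47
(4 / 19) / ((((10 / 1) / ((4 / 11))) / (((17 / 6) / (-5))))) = -0.00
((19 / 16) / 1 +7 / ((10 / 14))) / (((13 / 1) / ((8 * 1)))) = 879 / 130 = 6.76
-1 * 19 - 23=-42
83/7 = 11.86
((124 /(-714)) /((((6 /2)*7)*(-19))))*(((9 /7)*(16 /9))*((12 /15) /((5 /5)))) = 3968 /4985505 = 0.00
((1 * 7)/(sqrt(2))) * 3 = 21 * sqrt(2)/2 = 14.85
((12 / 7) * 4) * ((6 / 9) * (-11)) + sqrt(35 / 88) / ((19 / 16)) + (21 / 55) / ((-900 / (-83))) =-5803933 / 115500 + 4 * sqrt(770) / 209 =-49.72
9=9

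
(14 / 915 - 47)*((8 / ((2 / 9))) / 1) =-515892 / 305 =-1691.45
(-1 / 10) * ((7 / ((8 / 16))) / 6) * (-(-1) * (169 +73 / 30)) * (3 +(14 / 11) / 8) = -5004139 / 39600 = -126.37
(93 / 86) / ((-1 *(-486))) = 31 / 13932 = 0.00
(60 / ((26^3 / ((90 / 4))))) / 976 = 675 / 8577088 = 0.00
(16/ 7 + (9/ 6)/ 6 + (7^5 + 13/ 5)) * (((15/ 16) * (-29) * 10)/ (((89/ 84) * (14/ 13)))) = -4005869.13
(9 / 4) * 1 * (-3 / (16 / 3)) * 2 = -81 / 32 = -2.53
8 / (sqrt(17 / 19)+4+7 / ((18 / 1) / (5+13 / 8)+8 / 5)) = 1.22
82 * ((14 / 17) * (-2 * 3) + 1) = -5494 / 17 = -323.18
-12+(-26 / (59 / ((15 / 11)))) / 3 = -7918 / 649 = -12.20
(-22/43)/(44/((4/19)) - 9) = -11/4300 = -0.00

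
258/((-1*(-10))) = 129/5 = 25.80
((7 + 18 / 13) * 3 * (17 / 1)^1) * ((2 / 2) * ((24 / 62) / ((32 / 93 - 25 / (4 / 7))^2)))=297784512 / 3389432917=0.09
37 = 37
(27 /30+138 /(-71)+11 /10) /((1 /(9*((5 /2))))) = 90 /71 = 1.27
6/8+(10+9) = 79/4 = 19.75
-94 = -94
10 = 10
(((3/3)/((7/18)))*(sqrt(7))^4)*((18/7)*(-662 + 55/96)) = -1714419/8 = -214302.38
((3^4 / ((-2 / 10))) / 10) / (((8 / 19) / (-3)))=4617 / 16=288.56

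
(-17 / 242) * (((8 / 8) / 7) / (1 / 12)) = -102 / 847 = -0.12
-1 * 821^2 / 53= -12717.75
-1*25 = -25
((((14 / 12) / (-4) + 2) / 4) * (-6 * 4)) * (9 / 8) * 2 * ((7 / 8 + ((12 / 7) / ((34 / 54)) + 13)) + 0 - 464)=157167063 / 15232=10318.22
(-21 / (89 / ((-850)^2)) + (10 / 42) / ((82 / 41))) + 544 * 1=-635211083 / 3738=-169933.41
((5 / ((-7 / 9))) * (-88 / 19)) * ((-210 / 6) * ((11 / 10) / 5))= -4356 / 19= -229.26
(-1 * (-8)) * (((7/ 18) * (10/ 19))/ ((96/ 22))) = 385/ 1026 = 0.38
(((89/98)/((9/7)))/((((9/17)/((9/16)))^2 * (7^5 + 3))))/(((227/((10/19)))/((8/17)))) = 1513/29232616896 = 0.00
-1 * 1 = -1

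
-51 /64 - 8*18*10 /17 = -93027 /1088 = -85.50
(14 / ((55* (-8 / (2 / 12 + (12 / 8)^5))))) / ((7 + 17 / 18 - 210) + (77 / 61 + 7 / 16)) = 190869 / 154873400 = 0.00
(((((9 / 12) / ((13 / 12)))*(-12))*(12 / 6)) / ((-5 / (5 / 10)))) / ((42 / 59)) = 2.33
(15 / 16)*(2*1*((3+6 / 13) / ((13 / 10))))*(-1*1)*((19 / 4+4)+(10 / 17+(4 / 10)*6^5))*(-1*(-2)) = -715979925 / 22984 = -31151.23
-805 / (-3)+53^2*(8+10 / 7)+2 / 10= 2809106 / 105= 26753.39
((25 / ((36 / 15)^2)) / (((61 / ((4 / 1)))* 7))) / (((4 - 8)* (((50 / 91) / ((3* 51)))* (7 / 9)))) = -49725 / 13664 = -3.64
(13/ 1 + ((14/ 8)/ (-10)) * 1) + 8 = 833/ 40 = 20.82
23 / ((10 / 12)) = 138 / 5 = 27.60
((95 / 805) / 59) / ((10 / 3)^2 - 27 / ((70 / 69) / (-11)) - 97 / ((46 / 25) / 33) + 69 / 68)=-58140 / 41704982549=-0.00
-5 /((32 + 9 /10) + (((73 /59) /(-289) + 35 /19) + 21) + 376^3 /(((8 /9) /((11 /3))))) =-16198450 /710380535818711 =-0.00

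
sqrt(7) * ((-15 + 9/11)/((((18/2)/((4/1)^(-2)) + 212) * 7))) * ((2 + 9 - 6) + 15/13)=-240 * sqrt(7)/6853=-0.09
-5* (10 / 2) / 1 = -25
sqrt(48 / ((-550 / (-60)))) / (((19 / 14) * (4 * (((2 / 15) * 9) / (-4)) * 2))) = -14 * sqrt(110) / 209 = -0.70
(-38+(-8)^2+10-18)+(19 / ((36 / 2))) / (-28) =17.96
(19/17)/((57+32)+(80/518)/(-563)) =2770523/220620441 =0.01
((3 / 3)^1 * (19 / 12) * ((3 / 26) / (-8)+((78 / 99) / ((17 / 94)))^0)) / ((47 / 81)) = 105165 / 39104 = 2.69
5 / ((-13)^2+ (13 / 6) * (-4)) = 15 / 481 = 0.03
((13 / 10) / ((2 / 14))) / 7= 13 / 10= 1.30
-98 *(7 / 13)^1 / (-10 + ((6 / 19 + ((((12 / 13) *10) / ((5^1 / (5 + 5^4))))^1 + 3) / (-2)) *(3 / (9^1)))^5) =1552442444408128 / 8134634586202082747794115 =0.00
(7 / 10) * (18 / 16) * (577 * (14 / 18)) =28273 / 80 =353.41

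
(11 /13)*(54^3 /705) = 577368 /3055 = 188.99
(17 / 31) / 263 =17 / 8153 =0.00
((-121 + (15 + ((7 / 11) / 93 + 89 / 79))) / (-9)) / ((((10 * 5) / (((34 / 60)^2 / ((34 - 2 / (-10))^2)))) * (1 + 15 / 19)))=72037517 / 2014913280600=0.00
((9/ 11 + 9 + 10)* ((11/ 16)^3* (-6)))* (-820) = 8111235/ 256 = 31684.51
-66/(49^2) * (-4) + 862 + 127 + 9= 2396462/2401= 998.11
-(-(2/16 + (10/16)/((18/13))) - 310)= 44723/144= 310.58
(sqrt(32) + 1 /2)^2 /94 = 2*sqrt(2) /47 + 129 /376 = 0.40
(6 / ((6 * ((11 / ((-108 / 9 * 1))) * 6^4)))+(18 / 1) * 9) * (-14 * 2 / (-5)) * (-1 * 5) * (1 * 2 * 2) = -5388740 / 297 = -18143.91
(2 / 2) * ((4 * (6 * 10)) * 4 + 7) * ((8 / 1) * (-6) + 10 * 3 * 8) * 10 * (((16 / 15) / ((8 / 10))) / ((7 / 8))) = 19804160 / 7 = 2829165.71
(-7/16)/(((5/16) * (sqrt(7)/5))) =-sqrt(7) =-2.65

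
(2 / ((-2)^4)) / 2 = 1 / 16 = 0.06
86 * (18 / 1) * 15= 23220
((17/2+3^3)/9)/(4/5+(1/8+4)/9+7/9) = 1420/733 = 1.94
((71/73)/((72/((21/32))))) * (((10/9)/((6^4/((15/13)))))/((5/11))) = 0.00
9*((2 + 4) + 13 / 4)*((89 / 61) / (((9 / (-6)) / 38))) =-187701 / 61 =-3077.07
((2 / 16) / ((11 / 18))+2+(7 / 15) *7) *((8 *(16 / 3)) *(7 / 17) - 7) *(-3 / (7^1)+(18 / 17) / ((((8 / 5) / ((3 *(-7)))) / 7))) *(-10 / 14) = 55981333 / 13872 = 4035.56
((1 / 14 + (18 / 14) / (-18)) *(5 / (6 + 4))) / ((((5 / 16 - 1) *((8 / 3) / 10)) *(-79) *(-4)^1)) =0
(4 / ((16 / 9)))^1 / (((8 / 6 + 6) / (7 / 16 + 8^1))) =3645 / 1408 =2.59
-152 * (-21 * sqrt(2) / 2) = 1596 * sqrt(2) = 2257.08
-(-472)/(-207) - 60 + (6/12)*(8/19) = -244120/3933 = -62.07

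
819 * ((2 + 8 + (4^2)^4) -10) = 53673984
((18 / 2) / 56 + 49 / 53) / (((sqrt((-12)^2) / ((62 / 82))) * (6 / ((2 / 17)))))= 99851 / 74473056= 0.00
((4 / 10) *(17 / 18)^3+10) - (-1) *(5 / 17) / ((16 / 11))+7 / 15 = 10911631 / 991440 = 11.01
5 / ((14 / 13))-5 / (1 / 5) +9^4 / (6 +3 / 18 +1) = 538869 / 602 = 895.13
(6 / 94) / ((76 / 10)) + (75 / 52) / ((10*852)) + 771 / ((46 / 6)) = 61012071479 / 606639904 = 100.57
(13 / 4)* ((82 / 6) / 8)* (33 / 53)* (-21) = -72.60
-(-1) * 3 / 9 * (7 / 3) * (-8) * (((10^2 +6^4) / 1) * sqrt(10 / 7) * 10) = -111680 * sqrt(70) / 9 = -103820.21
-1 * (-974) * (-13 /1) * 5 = -63310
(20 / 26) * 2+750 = 9770 / 13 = 751.54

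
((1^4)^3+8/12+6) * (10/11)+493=16499/33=499.97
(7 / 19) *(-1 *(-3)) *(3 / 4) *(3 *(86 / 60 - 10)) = -16191 / 760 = -21.30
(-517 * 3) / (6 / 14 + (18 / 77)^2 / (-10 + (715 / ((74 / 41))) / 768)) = -1652208253465 / 450399379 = -3668.32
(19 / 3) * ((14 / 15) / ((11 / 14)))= 7.52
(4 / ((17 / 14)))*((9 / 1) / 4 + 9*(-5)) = -2394 / 17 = -140.82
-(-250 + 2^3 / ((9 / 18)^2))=218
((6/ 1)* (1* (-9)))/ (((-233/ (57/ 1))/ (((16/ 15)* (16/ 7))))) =262656/ 8155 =32.21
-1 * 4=-4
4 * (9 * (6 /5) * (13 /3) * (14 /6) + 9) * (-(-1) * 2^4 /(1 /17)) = 643008 /5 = 128601.60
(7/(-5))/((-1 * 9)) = 7/45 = 0.16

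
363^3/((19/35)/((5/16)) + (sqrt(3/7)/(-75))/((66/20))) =1381153244625 *sqrt(21)/150961186 + 2078359402511700/75480593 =27576943.15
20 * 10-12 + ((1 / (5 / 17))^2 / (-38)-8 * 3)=155511 / 950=163.70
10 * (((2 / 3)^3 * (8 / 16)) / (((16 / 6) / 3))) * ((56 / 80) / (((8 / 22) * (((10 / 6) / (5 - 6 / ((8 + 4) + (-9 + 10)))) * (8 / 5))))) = 5.46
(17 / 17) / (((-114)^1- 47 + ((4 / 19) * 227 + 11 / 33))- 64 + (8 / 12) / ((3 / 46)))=-171 / 28498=-0.01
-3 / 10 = -0.30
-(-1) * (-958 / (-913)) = 958 / 913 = 1.05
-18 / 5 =-3.60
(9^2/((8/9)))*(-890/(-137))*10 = 1622025/274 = 5919.80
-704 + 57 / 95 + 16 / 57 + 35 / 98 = -2804021 / 3990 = -702.76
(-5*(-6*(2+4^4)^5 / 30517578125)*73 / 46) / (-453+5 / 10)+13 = 1150886518634491 / 127044677734375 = 9.06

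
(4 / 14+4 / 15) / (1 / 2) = 116 / 105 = 1.10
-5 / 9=-0.56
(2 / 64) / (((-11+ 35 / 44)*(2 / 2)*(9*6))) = -11 / 193968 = -0.00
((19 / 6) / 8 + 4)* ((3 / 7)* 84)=633 / 4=158.25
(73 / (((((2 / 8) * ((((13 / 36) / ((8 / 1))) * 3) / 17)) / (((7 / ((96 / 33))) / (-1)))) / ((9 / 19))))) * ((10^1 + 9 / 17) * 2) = -217330344 / 247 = -879879.94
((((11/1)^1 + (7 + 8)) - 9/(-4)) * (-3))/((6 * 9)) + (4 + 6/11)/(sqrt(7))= -113/72 + 50 * sqrt(7)/77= 0.15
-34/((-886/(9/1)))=153/443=0.35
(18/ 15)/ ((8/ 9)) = 27/ 20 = 1.35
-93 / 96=-31 / 32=-0.97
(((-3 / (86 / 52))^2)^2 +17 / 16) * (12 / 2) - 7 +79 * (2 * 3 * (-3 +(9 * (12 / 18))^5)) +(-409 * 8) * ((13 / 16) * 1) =100698946505031 / 27350408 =3681807.84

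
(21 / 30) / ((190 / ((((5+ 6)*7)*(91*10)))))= 49049 / 190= 258.15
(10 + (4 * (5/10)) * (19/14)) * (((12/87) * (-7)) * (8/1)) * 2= -5696/29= -196.41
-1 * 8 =-8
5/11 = 0.45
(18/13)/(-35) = -18/455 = -0.04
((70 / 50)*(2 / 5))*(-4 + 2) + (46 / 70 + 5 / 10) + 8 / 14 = 213 / 350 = 0.61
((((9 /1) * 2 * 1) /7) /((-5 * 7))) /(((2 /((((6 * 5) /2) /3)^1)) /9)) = -81 /49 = -1.65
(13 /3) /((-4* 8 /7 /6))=-91 /16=-5.69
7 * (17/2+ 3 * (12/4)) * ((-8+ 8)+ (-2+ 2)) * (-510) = 0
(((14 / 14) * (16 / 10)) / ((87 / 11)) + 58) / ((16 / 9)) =37977 / 1160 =32.74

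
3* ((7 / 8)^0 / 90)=1 / 30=0.03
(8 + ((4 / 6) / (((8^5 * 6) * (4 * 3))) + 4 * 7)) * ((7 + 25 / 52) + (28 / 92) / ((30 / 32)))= 3567994511513 / 12697731072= 280.99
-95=-95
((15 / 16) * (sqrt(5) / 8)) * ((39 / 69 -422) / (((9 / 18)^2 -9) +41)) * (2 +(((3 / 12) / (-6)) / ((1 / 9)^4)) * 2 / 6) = 1502415 * sqrt(5) / 11008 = 305.19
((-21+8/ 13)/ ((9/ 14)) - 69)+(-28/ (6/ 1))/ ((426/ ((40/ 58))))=-24263017/ 240903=-100.72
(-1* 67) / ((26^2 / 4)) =-0.40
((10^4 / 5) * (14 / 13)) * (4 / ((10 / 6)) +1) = 95200 / 13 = 7323.08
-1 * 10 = -10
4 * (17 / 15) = 68 / 15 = 4.53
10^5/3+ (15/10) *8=100036/3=33345.33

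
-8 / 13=-0.62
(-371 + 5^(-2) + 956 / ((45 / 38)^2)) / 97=125854 / 39285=3.20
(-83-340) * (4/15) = -564/5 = -112.80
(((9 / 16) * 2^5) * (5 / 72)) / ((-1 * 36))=-5 / 144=-0.03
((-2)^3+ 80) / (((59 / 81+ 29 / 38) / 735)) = 162887760 / 4591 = 35479.80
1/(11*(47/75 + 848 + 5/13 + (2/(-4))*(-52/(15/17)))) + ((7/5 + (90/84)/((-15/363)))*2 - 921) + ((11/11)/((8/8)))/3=-959324369621/989275980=-969.72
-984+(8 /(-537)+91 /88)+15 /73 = -3390268253 /3449688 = -982.78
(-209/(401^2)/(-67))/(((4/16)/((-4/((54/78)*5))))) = -43472/484815015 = -0.00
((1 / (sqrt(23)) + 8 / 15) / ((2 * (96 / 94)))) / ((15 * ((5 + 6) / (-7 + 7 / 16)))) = -329 / 31680- 329 * sqrt(23) / 388608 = -0.01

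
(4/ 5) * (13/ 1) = 52/ 5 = 10.40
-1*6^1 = -6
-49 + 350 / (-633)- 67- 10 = -80108 / 633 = -126.55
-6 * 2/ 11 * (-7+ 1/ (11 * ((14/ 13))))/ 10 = 639/ 847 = 0.75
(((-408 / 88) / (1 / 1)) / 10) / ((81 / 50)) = -85 / 297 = -0.29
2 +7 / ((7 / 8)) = 10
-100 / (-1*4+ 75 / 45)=300 / 7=42.86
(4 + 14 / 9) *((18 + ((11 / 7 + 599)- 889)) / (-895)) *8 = 50480 / 3759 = 13.43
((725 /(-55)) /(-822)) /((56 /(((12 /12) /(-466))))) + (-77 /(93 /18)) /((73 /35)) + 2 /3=-3459489010631 /533977552416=-6.48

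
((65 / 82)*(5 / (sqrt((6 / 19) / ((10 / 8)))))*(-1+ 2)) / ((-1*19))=-325*sqrt(570) / 18696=-0.42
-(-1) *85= 85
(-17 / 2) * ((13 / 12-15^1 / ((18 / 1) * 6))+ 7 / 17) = -415 / 36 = -11.53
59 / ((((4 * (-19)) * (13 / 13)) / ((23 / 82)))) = -1357 / 6232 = -0.22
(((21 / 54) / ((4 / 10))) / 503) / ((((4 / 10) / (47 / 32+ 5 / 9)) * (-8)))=-102025 / 83441664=-0.00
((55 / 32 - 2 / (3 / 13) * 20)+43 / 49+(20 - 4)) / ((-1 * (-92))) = -727883 / 432768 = -1.68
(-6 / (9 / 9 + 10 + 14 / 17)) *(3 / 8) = -51 / 268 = -0.19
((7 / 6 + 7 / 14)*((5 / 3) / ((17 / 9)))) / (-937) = -25 / 15929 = -0.00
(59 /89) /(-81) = -59 /7209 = -0.01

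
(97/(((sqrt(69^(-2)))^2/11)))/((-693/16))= -821008/7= -117286.86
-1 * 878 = -878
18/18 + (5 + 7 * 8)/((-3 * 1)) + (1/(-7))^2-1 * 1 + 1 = -2839/147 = -19.31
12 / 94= 6 / 47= 0.13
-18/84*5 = -1.07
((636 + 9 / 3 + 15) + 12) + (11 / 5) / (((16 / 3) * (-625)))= 33299967 / 50000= 666.00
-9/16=-0.56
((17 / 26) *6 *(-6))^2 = 93636 / 169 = 554.06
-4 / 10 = -2 / 5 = -0.40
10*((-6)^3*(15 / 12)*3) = -8100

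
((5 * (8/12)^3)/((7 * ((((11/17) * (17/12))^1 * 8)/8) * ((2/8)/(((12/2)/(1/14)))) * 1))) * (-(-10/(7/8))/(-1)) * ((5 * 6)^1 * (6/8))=-1536000/77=-19948.05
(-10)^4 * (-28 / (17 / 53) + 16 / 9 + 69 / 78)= -1683325000 / 1989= -846317.24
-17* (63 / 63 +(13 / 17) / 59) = -1016 / 59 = -17.22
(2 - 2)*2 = 0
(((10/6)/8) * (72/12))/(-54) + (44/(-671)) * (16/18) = -1073/13176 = -0.08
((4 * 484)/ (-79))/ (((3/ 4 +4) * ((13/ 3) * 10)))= -11616/ 97565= -0.12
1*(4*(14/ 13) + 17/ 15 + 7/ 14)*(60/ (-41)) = -4634/ 533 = -8.69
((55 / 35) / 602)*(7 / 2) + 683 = 822343 / 1204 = 683.01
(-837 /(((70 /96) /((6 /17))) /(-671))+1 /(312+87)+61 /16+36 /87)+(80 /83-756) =354087230696569 /1306134480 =271095.54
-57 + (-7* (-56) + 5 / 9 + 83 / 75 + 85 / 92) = 6988033 / 20700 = 337.59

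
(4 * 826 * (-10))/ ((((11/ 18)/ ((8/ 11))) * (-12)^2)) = -33040/ 121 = -273.06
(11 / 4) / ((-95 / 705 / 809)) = -1254759 / 76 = -16509.99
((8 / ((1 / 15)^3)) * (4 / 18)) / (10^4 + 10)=600 / 1001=0.60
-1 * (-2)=2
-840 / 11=-76.36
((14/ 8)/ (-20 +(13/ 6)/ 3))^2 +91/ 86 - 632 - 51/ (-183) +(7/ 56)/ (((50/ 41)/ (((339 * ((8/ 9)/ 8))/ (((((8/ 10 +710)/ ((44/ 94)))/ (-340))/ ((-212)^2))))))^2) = 957719809232043427999239789089/ 79310431444248155772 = 12075584406.64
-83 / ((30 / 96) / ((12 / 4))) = -3984 / 5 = -796.80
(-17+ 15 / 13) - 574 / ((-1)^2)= -7668 / 13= -589.85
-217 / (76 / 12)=-651 / 19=-34.26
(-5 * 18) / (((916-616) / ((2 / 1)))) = -3 / 5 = -0.60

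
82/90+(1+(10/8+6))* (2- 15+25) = 4496/45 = 99.91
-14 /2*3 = -21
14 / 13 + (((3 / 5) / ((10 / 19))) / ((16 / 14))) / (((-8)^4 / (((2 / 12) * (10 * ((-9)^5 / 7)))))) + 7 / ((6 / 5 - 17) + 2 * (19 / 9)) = -6550590343 / 2219376640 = -2.95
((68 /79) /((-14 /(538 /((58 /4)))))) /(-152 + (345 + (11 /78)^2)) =-222577056 /18832778321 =-0.01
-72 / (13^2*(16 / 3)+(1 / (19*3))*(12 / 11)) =-11286 / 141287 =-0.08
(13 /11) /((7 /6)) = 78 /77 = 1.01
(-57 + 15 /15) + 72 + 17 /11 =193 /11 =17.55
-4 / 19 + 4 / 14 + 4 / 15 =682 / 1995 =0.34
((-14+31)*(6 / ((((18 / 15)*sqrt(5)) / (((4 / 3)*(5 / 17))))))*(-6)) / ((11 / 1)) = -40*sqrt(5) / 11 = -8.13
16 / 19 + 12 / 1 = 244 / 19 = 12.84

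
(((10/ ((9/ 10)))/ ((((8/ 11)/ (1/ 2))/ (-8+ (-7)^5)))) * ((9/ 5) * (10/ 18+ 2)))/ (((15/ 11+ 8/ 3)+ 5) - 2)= -77993575/ 928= -84044.80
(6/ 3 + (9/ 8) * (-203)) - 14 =-1923/ 8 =-240.38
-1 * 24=-24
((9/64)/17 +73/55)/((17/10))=79919/101728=0.79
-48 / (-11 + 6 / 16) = 384 / 85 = 4.52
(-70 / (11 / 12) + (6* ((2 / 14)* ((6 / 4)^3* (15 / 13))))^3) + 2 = -19721201867 / 530513984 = -37.17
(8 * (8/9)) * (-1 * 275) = -17600/9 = -1955.56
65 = 65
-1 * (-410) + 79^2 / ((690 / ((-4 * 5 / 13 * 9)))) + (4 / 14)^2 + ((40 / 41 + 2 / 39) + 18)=547597844 / 1802073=303.87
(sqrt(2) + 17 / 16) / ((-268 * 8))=-sqrt(2) / 2144 - 17 / 34304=-0.00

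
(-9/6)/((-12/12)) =3/2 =1.50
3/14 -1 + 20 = 19.21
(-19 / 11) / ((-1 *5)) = 19 / 55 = 0.35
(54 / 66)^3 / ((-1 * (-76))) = 729 / 101156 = 0.01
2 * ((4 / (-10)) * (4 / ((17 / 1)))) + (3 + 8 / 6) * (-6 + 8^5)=36201962 / 255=141968.48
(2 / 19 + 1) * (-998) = -1103.05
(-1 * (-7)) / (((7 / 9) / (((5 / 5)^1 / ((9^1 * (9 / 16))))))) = 16 / 9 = 1.78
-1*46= -46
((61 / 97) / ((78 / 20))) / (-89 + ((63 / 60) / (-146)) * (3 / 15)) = -8906000 / 4915709643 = -0.00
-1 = -1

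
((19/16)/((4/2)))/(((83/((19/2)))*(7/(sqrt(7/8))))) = 361*sqrt(14)/148736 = 0.01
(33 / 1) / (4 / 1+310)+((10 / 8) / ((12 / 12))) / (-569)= 36769 / 357332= 0.10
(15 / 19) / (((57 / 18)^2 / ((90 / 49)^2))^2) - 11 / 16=-136609063504289 / 228387487860784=-0.60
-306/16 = -153/8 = -19.12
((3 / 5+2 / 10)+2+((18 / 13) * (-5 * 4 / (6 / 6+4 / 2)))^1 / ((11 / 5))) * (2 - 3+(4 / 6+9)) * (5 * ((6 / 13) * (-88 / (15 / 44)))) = 1405184 / 195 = 7206.07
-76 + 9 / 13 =-979 / 13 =-75.31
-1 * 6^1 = -6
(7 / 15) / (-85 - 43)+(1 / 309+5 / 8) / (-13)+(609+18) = 1611808147 / 2570880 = 626.95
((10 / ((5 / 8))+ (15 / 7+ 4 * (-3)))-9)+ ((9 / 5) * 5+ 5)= 78 / 7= 11.14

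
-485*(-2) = 970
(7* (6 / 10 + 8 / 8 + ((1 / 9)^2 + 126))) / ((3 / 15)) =361781 / 81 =4466.43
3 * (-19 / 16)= -57 / 16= -3.56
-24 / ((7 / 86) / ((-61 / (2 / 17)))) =1070184 / 7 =152883.43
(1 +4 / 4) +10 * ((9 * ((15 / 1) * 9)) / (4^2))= 6091 / 8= 761.38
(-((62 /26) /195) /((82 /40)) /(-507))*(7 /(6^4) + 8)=321625 /3414638916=0.00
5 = 5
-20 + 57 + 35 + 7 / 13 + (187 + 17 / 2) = 268.04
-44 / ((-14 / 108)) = 2376 / 7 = 339.43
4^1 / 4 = 1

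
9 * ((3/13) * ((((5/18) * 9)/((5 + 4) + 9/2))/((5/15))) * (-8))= -120/13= -9.23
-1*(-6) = 6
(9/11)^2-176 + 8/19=-402117/2299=-174.91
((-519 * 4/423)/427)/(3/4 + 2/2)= -2768/421449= -0.01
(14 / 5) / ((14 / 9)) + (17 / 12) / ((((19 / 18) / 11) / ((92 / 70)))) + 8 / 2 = 3352 / 133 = 25.20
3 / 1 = 3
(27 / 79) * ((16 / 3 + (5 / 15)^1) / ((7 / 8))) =2.21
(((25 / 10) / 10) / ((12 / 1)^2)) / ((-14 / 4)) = -1 / 2016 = -0.00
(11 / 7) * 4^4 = 2816 / 7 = 402.29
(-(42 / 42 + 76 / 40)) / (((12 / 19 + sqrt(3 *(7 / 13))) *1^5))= 14326 / 9515-10469 *sqrt(273) / 57090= -1.52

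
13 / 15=0.87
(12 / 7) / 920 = 3 / 1610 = 0.00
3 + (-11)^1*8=-85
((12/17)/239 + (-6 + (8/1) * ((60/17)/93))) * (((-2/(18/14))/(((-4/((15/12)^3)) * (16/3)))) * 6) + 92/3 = 4991688487/193463808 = 25.80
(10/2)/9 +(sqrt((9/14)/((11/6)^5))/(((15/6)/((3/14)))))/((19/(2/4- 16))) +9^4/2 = 3281.04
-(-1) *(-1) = -1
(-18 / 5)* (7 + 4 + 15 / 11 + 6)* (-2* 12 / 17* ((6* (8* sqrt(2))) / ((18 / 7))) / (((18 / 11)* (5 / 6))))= 542976* sqrt(2) / 425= 1806.79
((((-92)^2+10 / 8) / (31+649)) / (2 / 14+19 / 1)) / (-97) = -237027 / 35354560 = -0.01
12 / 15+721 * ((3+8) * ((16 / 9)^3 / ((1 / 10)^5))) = 16242688002916 / 3645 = 4456155830.70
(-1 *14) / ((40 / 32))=-56 / 5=-11.20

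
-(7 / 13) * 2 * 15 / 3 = -70 / 13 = -5.38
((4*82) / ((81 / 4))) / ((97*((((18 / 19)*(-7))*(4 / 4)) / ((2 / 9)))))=-0.01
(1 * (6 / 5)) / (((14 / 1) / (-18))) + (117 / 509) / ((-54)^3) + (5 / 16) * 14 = 2.83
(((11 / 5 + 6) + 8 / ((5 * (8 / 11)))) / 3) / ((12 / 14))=182 / 45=4.04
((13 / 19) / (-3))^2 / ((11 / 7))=1183 / 35739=0.03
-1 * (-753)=753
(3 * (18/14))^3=19683/343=57.38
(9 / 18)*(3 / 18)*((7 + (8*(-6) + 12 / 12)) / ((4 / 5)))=-25 / 6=-4.17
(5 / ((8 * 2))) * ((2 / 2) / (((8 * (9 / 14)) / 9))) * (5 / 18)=175 / 1152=0.15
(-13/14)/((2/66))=-429/14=-30.64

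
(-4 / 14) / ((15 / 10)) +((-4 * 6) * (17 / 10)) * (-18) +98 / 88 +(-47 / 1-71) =2852033 / 4620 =617.32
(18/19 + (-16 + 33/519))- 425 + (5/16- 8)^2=-320509441/841472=-380.89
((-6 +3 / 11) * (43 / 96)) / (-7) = 129 / 352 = 0.37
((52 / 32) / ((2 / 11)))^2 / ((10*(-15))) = -0.53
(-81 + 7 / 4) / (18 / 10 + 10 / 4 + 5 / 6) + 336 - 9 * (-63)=273369 / 308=887.56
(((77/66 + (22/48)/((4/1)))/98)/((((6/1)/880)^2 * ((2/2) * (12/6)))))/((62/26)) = 1612325/27342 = 58.97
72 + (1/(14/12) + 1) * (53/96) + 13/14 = 49697/672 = 73.95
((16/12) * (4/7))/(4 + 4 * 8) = 0.02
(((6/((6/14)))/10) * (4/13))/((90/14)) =196/2925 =0.07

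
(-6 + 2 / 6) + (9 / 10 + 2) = -83 / 30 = -2.77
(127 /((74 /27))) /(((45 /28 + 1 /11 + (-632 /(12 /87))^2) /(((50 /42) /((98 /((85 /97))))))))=1781175 /75812217629561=0.00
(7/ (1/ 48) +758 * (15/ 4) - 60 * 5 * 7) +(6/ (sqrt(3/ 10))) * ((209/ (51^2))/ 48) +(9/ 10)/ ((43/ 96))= 209 * sqrt(30)/ 62424 +464619/ 430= 1080.53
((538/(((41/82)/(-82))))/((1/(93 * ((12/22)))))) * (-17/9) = 92996528/11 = 8454229.82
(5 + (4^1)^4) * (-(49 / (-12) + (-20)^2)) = -413337 / 4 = -103334.25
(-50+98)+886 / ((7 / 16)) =14512 / 7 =2073.14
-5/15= -1/3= -0.33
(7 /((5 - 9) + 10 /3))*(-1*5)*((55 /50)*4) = 231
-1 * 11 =-11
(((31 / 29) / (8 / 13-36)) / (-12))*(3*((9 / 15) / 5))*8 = 1209 / 166750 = 0.01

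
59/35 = 1.69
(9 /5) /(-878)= -9 /4390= -0.00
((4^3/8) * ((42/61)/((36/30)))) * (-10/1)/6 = -1400/183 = -7.65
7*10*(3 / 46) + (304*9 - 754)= 45691 / 23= 1986.57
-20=-20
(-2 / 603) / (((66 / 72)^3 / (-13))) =4992 / 89177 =0.06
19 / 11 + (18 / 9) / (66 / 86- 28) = 21303 / 12881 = 1.65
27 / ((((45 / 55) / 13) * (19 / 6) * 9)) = 286 / 19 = 15.05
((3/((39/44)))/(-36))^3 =-1331/1601613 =-0.00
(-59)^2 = 3481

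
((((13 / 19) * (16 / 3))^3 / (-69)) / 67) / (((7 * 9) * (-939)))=8998912 / 50647102217523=0.00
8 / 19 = 0.42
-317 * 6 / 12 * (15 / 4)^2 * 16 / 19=-71325 / 38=-1876.97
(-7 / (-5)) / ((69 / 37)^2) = 9583 / 23805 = 0.40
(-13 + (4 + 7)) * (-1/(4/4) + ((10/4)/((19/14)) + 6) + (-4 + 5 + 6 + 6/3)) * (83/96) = -24983/912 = -27.39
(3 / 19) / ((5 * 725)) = 3 / 68875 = 0.00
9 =9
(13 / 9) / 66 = 13 / 594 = 0.02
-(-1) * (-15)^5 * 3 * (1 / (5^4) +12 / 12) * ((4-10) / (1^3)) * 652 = 8926284240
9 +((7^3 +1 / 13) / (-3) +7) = -3836 / 39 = -98.36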